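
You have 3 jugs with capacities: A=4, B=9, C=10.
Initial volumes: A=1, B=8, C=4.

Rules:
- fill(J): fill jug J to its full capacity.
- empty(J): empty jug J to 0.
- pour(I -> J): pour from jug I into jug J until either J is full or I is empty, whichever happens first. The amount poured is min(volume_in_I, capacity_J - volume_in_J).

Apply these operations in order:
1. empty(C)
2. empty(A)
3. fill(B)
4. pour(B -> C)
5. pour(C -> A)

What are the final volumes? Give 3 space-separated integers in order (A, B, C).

Step 1: empty(C) -> (A=1 B=8 C=0)
Step 2: empty(A) -> (A=0 B=8 C=0)
Step 3: fill(B) -> (A=0 B=9 C=0)
Step 4: pour(B -> C) -> (A=0 B=0 C=9)
Step 5: pour(C -> A) -> (A=4 B=0 C=5)

Answer: 4 0 5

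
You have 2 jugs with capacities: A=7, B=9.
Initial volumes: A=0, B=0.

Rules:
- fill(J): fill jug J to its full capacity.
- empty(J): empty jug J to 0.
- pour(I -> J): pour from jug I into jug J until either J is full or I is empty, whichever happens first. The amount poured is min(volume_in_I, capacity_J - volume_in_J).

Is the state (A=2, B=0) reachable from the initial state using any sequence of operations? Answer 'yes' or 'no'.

Answer: yes

Derivation:
BFS from (A=0, B=0):
  1. fill(B) -> (A=0 B=9)
  2. pour(B -> A) -> (A=7 B=2)
  3. empty(A) -> (A=0 B=2)
  4. pour(B -> A) -> (A=2 B=0)
Target reached → yes.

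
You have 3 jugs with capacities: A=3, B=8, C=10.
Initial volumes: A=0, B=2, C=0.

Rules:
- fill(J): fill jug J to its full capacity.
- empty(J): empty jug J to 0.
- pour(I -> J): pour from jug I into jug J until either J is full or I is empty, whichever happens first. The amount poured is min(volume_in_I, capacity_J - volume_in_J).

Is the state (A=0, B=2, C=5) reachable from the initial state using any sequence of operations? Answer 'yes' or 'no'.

Answer: yes

Derivation:
BFS from (A=0, B=2, C=0):
  1. pour(B -> A) -> (A=2 B=0 C=0)
  2. fill(B) -> (A=2 B=8 C=0)
  3. pour(B -> C) -> (A=2 B=0 C=8)
  4. pour(A -> B) -> (A=0 B=2 C=8)
  5. pour(C -> A) -> (A=3 B=2 C=5)
  6. empty(A) -> (A=0 B=2 C=5)
Target reached → yes.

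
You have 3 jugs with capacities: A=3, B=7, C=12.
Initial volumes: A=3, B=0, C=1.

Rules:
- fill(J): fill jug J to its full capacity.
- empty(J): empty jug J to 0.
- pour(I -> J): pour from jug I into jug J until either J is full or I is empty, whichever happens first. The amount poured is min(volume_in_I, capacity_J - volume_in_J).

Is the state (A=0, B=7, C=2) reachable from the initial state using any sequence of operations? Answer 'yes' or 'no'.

BFS from (A=3, B=0, C=1):
  1. empty(A) -> (A=0 B=0 C=1)
  2. fill(C) -> (A=0 B=0 C=12)
  3. pour(C -> A) -> (A=3 B=0 C=9)
  4. empty(A) -> (A=0 B=0 C=9)
  5. pour(C -> B) -> (A=0 B=7 C=2)
Target reached → yes.

Answer: yes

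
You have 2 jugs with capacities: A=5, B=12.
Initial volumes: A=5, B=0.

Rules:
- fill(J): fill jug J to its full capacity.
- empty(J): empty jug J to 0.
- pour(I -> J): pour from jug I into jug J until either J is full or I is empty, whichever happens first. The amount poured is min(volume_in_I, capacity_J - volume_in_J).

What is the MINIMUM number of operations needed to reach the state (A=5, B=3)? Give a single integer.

BFS from (A=5, B=0). One shortest path:
  1. pour(A -> B) -> (A=0 B=5)
  2. fill(A) -> (A=5 B=5)
  3. pour(A -> B) -> (A=0 B=10)
  4. fill(A) -> (A=5 B=10)
  5. pour(A -> B) -> (A=3 B=12)
  6. empty(B) -> (A=3 B=0)
  7. pour(A -> B) -> (A=0 B=3)
  8. fill(A) -> (A=5 B=3)
Reached target in 8 moves.

Answer: 8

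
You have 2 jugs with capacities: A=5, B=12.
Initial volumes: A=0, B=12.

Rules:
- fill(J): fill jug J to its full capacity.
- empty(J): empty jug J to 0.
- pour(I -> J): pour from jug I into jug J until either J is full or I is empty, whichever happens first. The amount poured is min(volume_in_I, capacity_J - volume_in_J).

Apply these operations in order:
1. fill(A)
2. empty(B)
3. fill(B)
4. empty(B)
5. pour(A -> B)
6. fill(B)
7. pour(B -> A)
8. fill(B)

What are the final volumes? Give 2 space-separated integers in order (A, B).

Step 1: fill(A) -> (A=5 B=12)
Step 2: empty(B) -> (A=5 B=0)
Step 3: fill(B) -> (A=5 B=12)
Step 4: empty(B) -> (A=5 B=0)
Step 5: pour(A -> B) -> (A=0 B=5)
Step 6: fill(B) -> (A=0 B=12)
Step 7: pour(B -> A) -> (A=5 B=7)
Step 8: fill(B) -> (A=5 B=12)

Answer: 5 12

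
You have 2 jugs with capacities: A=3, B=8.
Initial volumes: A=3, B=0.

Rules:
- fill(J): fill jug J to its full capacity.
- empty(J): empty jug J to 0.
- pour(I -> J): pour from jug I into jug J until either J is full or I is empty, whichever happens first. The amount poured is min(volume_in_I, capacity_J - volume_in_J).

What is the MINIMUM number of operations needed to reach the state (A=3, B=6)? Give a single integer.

BFS from (A=3, B=0). One shortest path:
  1. pour(A -> B) -> (A=0 B=3)
  2. fill(A) -> (A=3 B=3)
  3. pour(A -> B) -> (A=0 B=6)
  4. fill(A) -> (A=3 B=6)
Reached target in 4 moves.

Answer: 4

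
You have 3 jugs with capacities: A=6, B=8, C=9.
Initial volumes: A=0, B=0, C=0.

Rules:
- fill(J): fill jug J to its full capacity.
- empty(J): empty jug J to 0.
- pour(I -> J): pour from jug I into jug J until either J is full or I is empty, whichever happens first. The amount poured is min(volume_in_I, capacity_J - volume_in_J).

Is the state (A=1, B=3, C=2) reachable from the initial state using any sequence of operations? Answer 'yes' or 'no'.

BFS explored all 350 reachable states.
Reachable set includes: (0,0,0), (0,0,1), (0,0,2), (0,0,3), (0,0,4), (0,0,5), (0,0,6), (0,0,7), (0,0,8), (0,0,9), (0,1,0), (0,1,1) ...
Target (A=1, B=3, C=2) not in reachable set → no.

Answer: no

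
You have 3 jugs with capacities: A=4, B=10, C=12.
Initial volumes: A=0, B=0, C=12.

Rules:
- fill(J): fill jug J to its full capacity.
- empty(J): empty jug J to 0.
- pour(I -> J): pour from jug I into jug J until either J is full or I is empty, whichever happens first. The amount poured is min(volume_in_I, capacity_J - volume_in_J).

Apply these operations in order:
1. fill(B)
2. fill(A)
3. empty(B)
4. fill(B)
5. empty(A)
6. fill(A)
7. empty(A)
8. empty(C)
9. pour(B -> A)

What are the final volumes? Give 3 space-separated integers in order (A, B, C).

Step 1: fill(B) -> (A=0 B=10 C=12)
Step 2: fill(A) -> (A=4 B=10 C=12)
Step 3: empty(B) -> (A=4 B=0 C=12)
Step 4: fill(B) -> (A=4 B=10 C=12)
Step 5: empty(A) -> (A=0 B=10 C=12)
Step 6: fill(A) -> (A=4 B=10 C=12)
Step 7: empty(A) -> (A=0 B=10 C=12)
Step 8: empty(C) -> (A=0 B=10 C=0)
Step 9: pour(B -> A) -> (A=4 B=6 C=0)

Answer: 4 6 0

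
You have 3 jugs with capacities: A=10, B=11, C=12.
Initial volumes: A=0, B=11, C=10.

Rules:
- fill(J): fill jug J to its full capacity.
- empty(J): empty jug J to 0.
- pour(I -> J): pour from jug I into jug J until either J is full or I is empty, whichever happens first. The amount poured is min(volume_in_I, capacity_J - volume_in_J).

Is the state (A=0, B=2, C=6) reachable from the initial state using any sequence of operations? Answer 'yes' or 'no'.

Answer: yes

Derivation:
BFS from (A=0, B=11, C=10):
  1. fill(A) -> (A=10 B=11 C=10)
  2. pour(A -> C) -> (A=8 B=11 C=12)
  3. empty(C) -> (A=8 B=11 C=0)
  4. pour(A -> C) -> (A=0 B=11 C=8)
  5. pour(B -> A) -> (A=10 B=1 C=8)
  6. pour(A -> C) -> (A=6 B=1 C=12)
  7. pour(C -> B) -> (A=6 B=11 C=2)
  8. empty(B) -> (A=6 B=0 C=2)
  9. pour(C -> B) -> (A=6 B=2 C=0)
  10. pour(A -> C) -> (A=0 B=2 C=6)
Target reached → yes.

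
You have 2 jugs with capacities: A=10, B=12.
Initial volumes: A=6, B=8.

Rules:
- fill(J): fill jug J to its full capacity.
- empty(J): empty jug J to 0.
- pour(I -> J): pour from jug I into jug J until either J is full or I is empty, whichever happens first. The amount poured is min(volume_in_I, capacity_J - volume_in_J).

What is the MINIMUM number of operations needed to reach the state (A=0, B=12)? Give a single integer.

Answer: 2

Derivation:
BFS from (A=6, B=8). One shortest path:
  1. empty(A) -> (A=0 B=8)
  2. fill(B) -> (A=0 B=12)
Reached target in 2 moves.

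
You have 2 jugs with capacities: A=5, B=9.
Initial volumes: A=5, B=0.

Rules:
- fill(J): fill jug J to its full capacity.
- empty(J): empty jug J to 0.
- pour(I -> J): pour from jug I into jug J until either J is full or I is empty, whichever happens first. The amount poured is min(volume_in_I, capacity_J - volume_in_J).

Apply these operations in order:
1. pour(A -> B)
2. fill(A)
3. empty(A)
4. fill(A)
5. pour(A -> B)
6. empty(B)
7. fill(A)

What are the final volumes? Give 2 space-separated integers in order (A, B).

Step 1: pour(A -> B) -> (A=0 B=5)
Step 2: fill(A) -> (A=5 B=5)
Step 3: empty(A) -> (A=0 B=5)
Step 4: fill(A) -> (A=5 B=5)
Step 5: pour(A -> B) -> (A=1 B=9)
Step 6: empty(B) -> (A=1 B=0)
Step 7: fill(A) -> (A=5 B=0)

Answer: 5 0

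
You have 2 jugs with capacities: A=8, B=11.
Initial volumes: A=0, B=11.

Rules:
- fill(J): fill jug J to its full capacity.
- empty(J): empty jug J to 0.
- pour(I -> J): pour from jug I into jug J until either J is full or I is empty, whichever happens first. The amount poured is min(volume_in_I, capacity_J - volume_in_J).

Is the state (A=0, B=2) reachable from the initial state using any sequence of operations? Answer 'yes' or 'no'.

BFS from (A=0, B=11):
  1. fill(A) -> (A=8 B=11)
  2. empty(B) -> (A=8 B=0)
  3. pour(A -> B) -> (A=0 B=8)
  4. fill(A) -> (A=8 B=8)
  5. pour(A -> B) -> (A=5 B=11)
  6. empty(B) -> (A=5 B=0)
  7. pour(A -> B) -> (A=0 B=5)
  8. fill(A) -> (A=8 B=5)
  9. pour(A -> B) -> (A=2 B=11)
  10. empty(B) -> (A=2 B=0)
  11. pour(A -> B) -> (A=0 B=2)
Target reached → yes.

Answer: yes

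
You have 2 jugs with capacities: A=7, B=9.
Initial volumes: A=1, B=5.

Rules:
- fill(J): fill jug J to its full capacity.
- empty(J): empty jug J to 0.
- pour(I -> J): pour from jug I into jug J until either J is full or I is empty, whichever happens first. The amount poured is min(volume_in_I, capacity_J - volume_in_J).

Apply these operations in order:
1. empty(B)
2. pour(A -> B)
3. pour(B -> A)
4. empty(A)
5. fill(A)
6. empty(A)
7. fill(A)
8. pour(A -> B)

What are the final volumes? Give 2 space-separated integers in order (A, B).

Answer: 0 7

Derivation:
Step 1: empty(B) -> (A=1 B=0)
Step 2: pour(A -> B) -> (A=0 B=1)
Step 3: pour(B -> A) -> (A=1 B=0)
Step 4: empty(A) -> (A=0 B=0)
Step 5: fill(A) -> (A=7 B=0)
Step 6: empty(A) -> (A=0 B=0)
Step 7: fill(A) -> (A=7 B=0)
Step 8: pour(A -> B) -> (A=0 B=7)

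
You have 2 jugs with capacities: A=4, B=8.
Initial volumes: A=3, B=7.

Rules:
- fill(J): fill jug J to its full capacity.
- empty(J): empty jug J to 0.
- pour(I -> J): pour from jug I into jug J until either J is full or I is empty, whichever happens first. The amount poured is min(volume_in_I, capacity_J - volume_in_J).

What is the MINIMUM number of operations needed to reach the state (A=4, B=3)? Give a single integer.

BFS from (A=3, B=7). One shortest path:
  1. empty(A) -> (A=0 B=7)
  2. pour(B -> A) -> (A=4 B=3)
Reached target in 2 moves.

Answer: 2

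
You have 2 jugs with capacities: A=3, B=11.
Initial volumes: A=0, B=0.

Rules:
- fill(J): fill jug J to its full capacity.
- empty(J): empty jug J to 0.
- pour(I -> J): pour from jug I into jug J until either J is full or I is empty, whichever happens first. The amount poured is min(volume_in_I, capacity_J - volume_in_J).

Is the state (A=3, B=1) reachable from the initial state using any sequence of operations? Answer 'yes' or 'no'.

Answer: yes

Derivation:
BFS from (A=0, B=0):
  1. fill(A) -> (A=3 B=0)
  2. pour(A -> B) -> (A=0 B=3)
  3. fill(A) -> (A=3 B=3)
  4. pour(A -> B) -> (A=0 B=6)
  5. fill(A) -> (A=3 B=6)
  6. pour(A -> B) -> (A=0 B=9)
  7. fill(A) -> (A=3 B=9)
  8. pour(A -> B) -> (A=1 B=11)
  9. empty(B) -> (A=1 B=0)
  10. pour(A -> B) -> (A=0 B=1)
  11. fill(A) -> (A=3 B=1)
Target reached → yes.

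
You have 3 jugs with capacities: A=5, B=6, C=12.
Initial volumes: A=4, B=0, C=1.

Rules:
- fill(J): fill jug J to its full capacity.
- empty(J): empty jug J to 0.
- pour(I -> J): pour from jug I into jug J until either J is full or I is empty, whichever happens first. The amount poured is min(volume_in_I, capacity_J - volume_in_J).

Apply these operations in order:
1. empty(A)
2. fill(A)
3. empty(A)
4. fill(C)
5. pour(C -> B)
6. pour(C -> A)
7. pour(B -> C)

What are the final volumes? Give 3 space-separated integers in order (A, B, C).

Answer: 5 0 7

Derivation:
Step 1: empty(A) -> (A=0 B=0 C=1)
Step 2: fill(A) -> (A=5 B=0 C=1)
Step 3: empty(A) -> (A=0 B=0 C=1)
Step 4: fill(C) -> (A=0 B=0 C=12)
Step 5: pour(C -> B) -> (A=0 B=6 C=6)
Step 6: pour(C -> A) -> (A=5 B=6 C=1)
Step 7: pour(B -> C) -> (A=5 B=0 C=7)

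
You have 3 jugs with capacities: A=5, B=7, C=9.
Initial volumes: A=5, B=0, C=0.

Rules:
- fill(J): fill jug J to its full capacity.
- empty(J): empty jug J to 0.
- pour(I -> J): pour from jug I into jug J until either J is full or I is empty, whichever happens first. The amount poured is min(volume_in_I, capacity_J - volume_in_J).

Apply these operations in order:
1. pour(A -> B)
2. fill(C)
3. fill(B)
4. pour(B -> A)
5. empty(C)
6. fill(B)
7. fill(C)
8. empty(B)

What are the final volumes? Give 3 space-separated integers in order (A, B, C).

Step 1: pour(A -> B) -> (A=0 B=5 C=0)
Step 2: fill(C) -> (A=0 B=5 C=9)
Step 3: fill(B) -> (A=0 B=7 C=9)
Step 4: pour(B -> A) -> (A=5 B=2 C=9)
Step 5: empty(C) -> (A=5 B=2 C=0)
Step 6: fill(B) -> (A=5 B=7 C=0)
Step 7: fill(C) -> (A=5 B=7 C=9)
Step 8: empty(B) -> (A=5 B=0 C=9)

Answer: 5 0 9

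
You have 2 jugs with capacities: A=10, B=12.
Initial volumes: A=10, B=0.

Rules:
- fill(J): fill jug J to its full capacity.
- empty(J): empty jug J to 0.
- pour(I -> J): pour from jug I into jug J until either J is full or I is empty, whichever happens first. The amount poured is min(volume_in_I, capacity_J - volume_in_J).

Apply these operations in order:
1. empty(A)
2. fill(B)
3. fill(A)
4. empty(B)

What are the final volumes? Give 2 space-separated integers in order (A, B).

Step 1: empty(A) -> (A=0 B=0)
Step 2: fill(B) -> (A=0 B=12)
Step 3: fill(A) -> (A=10 B=12)
Step 4: empty(B) -> (A=10 B=0)

Answer: 10 0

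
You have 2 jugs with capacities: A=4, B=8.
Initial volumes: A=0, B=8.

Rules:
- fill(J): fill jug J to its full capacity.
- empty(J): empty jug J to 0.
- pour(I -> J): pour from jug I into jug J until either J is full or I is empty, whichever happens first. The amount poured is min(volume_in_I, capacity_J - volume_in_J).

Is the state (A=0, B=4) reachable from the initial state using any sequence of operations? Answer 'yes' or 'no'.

Answer: yes

Derivation:
BFS from (A=0, B=8):
  1. pour(B -> A) -> (A=4 B=4)
  2. empty(A) -> (A=0 B=4)
Target reached → yes.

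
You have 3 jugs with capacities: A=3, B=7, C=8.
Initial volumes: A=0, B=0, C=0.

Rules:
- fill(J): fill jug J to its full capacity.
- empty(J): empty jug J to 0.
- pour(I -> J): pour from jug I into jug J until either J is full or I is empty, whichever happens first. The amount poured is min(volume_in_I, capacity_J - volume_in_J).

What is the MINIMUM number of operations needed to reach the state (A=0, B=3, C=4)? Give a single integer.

BFS from (A=0, B=0, C=0). One shortest path:
  1. fill(B) -> (A=0 B=7 C=0)
  2. pour(B -> A) -> (A=3 B=4 C=0)
  3. pour(B -> C) -> (A=3 B=0 C=4)
  4. pour(A -> B) -> (A=0 B=3 C=4)
Reached target in 4 moves.

Answer: 4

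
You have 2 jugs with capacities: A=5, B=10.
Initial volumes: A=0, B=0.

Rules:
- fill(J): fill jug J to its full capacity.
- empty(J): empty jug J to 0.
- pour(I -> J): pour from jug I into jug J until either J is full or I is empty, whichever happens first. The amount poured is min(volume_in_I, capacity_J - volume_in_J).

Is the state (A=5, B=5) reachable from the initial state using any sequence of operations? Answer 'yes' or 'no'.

Answer: yes

Derivation:
BFS from (A=0, B=0):
  1. fill(B) -> (A=0 B=10)
  2. pour(B -> A) -> (A=5 B=5)
Target reached → yes.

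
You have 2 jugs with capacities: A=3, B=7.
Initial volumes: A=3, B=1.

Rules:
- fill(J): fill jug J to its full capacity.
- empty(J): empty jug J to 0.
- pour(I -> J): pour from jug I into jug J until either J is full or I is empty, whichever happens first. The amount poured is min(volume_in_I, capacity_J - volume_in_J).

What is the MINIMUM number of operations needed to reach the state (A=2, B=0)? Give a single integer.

Answer: 7

Derivation:
BFS from (A=3, B=1). One shortest path:
  1. empty(B) -> (A=3 B=0)
  2. pour(A -> B) -> (A=0 B=3)
  3. fill(A) -> (A=3 B=3)
  4. pour(A -> B) -> (A=0 B=6)
  5. fill(A) -> (A=3 B=6)
  6. pour(A -> B) -> (A=2 B=7)
  7. empty(B) -> (A=2 B=0)
Reached target in 7 moves.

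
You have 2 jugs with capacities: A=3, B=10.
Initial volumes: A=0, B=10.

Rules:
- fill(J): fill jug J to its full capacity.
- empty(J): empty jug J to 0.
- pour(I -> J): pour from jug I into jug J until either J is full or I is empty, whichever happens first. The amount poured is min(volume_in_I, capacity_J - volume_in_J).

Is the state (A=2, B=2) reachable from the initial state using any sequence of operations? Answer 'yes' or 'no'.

BFS explored all 26 reachable states.
Reachable set includes: (0,0), (0,1), (0,2), (0,3), (0,4), (0,5), (0,6), (0,7), (0,8), (0,9), (0,10), (1,0) ...
Target (A=2, B=2) not in reachable set → no.

Answer: no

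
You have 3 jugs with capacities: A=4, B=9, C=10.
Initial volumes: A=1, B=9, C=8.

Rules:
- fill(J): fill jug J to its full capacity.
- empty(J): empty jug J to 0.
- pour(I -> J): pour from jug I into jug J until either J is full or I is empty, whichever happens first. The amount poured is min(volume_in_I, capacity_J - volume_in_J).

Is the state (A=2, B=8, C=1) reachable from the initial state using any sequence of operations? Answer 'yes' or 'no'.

BFS explored all 334 reachable states.
Reachable set includes: (0,0,0), (0,0,1), (0,0,2), (0,0,3), (0,0,4), (0,0,5), (0,0,6), (0,0,7), (0,0,8), (0,0,9), (0,0,10), (0,1,0) ...
Target (A=2, B=8, C=1) not in reachable set → no.

Answer: no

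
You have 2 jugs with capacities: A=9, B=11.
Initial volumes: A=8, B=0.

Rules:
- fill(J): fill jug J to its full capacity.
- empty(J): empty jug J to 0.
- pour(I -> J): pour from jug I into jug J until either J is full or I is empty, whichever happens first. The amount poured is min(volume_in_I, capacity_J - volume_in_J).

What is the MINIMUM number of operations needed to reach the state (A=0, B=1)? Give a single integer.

BFS from (A=8, B=0). One shortest path:
  1. fill(B) -> (A=8 B=11)
  2. pour(B -> A) -> (A=9 B=10)
  3. empty(A) -> (A=0 B=10)
  4. pour(B -> A) -> (A=9 B=1)
  5. empty(A) -> (A=0 B=1)
Reached target in 5 moves.

Answer: 5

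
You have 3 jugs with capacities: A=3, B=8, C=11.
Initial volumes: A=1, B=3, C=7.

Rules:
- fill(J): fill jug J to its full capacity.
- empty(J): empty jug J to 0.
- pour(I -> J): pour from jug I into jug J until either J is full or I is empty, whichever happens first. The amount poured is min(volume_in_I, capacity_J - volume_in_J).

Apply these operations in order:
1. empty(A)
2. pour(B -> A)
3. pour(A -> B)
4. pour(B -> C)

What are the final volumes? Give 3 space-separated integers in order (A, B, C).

Step 1: empty(A) -> (A=0 B=3 C=7)
Step 2: pour(B -> A) -> (A=3 B=0 C=7)
Step 3: pour(A -> B) -> (A=0 B=3 C=7)
Step 4: pour(B -> C) -> (A=0 B=0 C=10)

Answer: 0 0 10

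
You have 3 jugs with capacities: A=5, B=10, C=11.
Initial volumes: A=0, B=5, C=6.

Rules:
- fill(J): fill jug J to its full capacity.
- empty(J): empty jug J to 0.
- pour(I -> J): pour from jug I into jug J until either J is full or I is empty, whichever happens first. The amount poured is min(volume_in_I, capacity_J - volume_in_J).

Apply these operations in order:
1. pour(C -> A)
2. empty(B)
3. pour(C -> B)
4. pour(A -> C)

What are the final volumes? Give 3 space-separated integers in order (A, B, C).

Step 1: pour(C -> A) -> (A=5 B=5 C=1)
Step 2: empty(B) -> (A=5 B=0 C=1)
Step 3: pour(C -> B) -> (A=5 B=1 C=0)
Step 4: pour(A -> C) -> (A=0 B=1 C=5)

Answer: 0 1 5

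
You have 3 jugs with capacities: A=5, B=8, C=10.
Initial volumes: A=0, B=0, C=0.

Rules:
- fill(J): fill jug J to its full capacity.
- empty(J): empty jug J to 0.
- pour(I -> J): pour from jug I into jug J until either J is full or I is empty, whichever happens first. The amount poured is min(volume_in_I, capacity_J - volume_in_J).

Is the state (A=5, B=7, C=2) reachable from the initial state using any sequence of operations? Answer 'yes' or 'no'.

Answer: yes

Derivation:
BFS from (A=0, B=0, C=0):
  1. fill(B) -> (A=0 B=8 C=0)
  2. pour(B -> C) -> (A=0 B=0 C=8)
  3. fill(B) -> (A=0 B=8 C=8)
  4. pour(B -> C) -> (A=0 B=6 C=10)
  5. empty(C) -> (A=0 B=6 C=0)
  6. pour(B -> C) -> (A=0 B=0 C=6)
  7. fill(B) -> (A=0 B=8 C=6)
  8. pour(B -> C) -> (A=0 B=4 C=10)
  9. pour(B -> A) -> (A=4 B=0 C=10)
  10. pour(C -> B) -> (A=4 B=8 C=2)
  11. pour(B -> A) -> (A=5 B=7 C=2)
Target reached → yes.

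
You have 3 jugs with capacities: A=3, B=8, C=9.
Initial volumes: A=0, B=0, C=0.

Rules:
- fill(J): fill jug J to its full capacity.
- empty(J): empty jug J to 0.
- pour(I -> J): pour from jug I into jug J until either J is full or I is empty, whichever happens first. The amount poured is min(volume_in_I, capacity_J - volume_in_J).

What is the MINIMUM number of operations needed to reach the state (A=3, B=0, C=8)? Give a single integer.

BFS from (A=0, B=0, C=0). One shortest path:
  1. fill(A) -> (A=3 B=0 C=0)
  2. fill(B) -> (A=3 B=8 C=0)
  3. pour(B -> C) -> (A=3 B=0 C=8)
Reached target in 3 moves.

Answer: 3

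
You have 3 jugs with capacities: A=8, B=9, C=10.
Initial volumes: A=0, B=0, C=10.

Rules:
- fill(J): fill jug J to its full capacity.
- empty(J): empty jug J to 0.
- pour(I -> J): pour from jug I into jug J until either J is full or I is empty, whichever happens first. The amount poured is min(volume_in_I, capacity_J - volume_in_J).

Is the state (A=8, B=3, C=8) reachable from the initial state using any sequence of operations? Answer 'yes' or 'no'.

Answer: yes

Derivation:
BFS from (A=0, B=0, C=10):
  1. pour(C -> A) -> (A=8 B=0 C=2)
  2. pour(A -> B) -> (A=0 B=8 C=2)
  3. pour(C -> A) -> (A=2 B=8 C=0)
  4. pour(B -> C) -> (A=2 B=0 C=8)
  5. fill(B) -> (A=2 B=9 C=8)
  6. pour(B -> A) -> (A=8 B=3 C=8)
Target reached → yes.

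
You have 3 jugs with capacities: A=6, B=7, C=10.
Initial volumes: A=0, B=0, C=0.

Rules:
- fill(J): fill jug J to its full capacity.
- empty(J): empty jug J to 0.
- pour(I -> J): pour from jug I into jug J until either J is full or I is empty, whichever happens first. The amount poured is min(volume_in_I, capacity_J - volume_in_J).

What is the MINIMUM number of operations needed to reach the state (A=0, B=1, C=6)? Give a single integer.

Answer: 3

Derivation:
BFS from (A=0, B=0, C=0). One shortest path:
  1. fill(B) -> (A=0 B=7 C=0)
  2. pour(B -> A) -> (A=6 B=1 C=0)
  3. pour(A -> C) -> (A=0 B=1 C=6)
Reached target in 3 moves.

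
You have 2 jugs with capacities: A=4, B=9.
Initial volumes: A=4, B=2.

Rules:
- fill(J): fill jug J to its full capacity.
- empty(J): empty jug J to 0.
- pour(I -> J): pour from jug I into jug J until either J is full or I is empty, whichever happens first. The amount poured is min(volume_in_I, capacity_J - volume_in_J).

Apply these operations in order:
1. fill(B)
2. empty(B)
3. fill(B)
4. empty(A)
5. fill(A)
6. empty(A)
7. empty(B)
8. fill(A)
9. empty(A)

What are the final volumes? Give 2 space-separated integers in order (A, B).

Step 1: fill(B) -> (A=4 B=9)
Step 2: empty(B) -> (A=4 B=0)
Step 3: fill(B) -> (A=4 B=9)
Step 4: empty(A) -> (A=0 B=9)
Step 5: fill(A) -> (A=4 B=9)
Step 6: empty(A) -> (A=0 B=9)
Step 7: empty(B) -> (A=0 B=0)
Step 8: fill(A) -> (A=4 B=0)
Step 9: empty(A) -> (A=0 B=0)

Answer: 0 0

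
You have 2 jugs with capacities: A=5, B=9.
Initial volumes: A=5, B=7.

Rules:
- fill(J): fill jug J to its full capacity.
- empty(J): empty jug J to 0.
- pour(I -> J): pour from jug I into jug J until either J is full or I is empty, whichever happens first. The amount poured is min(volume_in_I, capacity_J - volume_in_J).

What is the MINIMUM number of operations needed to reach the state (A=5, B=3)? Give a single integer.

Answer: 4

Derivation:
BFS from (A=5, B=7). One shortest path:
  1. pour(A -> B) -> (A=3 B=9)
  2. empty(B) -> (A=3 B=0)
  3. pour(A -> B) -> (A=0 B=3)
  4. fill(A) -> (A=5 B=3)
Reached target in 4 moves.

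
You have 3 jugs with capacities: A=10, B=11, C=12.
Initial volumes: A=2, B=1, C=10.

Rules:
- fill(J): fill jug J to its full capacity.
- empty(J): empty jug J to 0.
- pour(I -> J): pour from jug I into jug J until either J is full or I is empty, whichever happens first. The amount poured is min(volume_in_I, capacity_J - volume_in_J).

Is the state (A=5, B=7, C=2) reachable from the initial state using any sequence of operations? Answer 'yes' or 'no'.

Answer: no

Derivation:
BFS explored all 727 reachable states.
Reachable set includes: (0,0,0), (0,0,1), (0,0,2), (0,0,3), (0,0,4), (0,0,5), (0,0,6), (0,0,7), (0,0,8), (0,0,9), (0,0,10), (0,0,11) ...
Target (A=5, B=7, C=2) not in reachable set → no.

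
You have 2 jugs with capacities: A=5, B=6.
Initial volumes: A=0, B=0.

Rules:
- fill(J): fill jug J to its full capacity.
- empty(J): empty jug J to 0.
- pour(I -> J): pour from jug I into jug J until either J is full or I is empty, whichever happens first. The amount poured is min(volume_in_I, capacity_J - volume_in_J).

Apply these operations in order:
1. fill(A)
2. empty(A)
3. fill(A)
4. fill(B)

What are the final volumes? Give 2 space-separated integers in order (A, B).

Step 1: fill(A) -> (A=5 B=0)
Step 2: empty(A) -> (A=0 B=0)
Step 3: fill(A) -> (A=5 B=0)
Step 4: fill(B) -> (A=5 B=6)

Answer: 5 6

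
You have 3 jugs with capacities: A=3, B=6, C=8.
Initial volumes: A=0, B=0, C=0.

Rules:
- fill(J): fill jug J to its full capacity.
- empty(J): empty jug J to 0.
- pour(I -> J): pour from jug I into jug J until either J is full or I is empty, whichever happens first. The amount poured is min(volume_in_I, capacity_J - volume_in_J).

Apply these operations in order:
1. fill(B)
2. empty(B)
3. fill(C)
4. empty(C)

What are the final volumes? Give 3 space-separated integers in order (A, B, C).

Step 1: fill(B) -> (A=0 B=6 C=0)
Step 2: empty(B) -> (A=0 B=0 C=0)
Step 3: fill(C) -> (A=0 B=0 C=8)
Step 4: empty(C) -> (A=0 B=0 C=0)

Answer: 0 0 0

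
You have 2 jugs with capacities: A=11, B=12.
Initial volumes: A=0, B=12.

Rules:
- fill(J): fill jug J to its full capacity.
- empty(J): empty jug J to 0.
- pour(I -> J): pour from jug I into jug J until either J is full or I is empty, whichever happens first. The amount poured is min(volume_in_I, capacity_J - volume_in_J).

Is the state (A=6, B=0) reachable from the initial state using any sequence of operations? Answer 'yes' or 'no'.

Answer: yes

Derivation:
BFS from (A=0, B=12):
  1. fill(A) -> (A=11 B=12)
  2. empty(B) -> (A=11 B=0)
  3. pour(A -> B) -> (A=0 B=11)
  4. fill(A) -> (A=11 B=11)
  5. pour(A -> B) -> (A=10 B=12)
  6. empty(B) -> (A=10 B=0)
  7. pour(A -> B) -> (A=0 B=10)
  8. fill(A) -> (A=11 B=10)
  9. pour(A -> B) -> (A=9 B=12)
  10. empty(B) -> (A=9 B=0)
  11. pour(A -> B) -> (A=0 B=9)
  12. fill(A) -> (A=11 B=9)
  13. pour(A -> B) -> (A=8 B=12)
  14. empty(B) -> (A=8 B=0)
  15. pour(A -> B) -> (A=0 B=8)
  16. fill(A) -> (A=11 B=8)
  17. pour(A -> B) -> (A=7 B=12)
  18. empty(B) -> (A=7 B=0)
  19. pour(A -> B) -> (A=0 B=7)
  20. fill(A) -> (A=11 B=7)
  21. pour(A -> B) -> (A=6 B=12)
  22. empty(B) -> (A=6 B=0)
Target reached → yes.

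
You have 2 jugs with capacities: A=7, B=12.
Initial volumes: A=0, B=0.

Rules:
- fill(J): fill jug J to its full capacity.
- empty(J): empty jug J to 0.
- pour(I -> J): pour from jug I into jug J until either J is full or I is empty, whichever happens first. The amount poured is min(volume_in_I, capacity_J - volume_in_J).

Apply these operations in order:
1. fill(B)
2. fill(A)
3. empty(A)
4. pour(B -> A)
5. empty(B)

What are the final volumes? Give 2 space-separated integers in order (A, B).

Step 1: fill(B) -> (A=0 B=12)
Step 2: fill(A) -> (A=7 B=12)
Step 3: empty(A) -> (A=0 B=12)
Step 4: pour(B -> A) -> (A=7 B=5)
Step 5: empty(B) -> (A=7 B=0)

Answer: 7 0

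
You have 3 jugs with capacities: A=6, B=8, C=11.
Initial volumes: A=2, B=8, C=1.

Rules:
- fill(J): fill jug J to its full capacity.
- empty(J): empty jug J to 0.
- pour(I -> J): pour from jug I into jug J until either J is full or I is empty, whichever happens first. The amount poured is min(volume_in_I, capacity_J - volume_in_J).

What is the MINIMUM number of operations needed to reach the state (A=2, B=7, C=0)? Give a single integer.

Answer: 5

Derivation:
BFS from (A=2, B=8, C=1). One shortest path:
  1. empty(A) -> (A=0 B=8 C=1)
  2. pour(B -> A) -> (A=6 B=2 C=1)
  3. pour(A -> C) -> (A=0 B=2 C=7)
  4. pour(B -> A) -> (A=2 B=0 C=7)
  5. pour(C -> B) -> (A=2 B=7 C=0)
Reached target in 5 moves.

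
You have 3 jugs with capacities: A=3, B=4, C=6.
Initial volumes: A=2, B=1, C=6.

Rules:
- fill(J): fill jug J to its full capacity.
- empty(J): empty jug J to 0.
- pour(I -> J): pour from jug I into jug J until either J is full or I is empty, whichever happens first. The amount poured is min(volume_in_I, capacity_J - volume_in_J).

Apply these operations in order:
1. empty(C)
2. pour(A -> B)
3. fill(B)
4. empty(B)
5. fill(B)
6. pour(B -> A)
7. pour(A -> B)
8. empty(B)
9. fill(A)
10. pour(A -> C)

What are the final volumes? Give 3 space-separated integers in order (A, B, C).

Answer: 0 0 3

Derivation:
Step 1: empty(C) -> (A=2 B=1 C=0)
Step 2: pour(A -> B) -> (A=0 B=3 C=0)
Step 3: fill(B) -> (A=0 B=4 C=0)
Step 4: empty(B) -> (A=0 B=0 C=0)
Step 5: fill(B) -> (A=0 B=4 C=0)
Step 6: pour(B -> A) -> (A=3 B=1 C=0)
Step 7: pour(A -> B) -> (A=0 B=4 C=0)
Step 8: empty(B) -> (A=0 B=0 C=0)
Step 9: fill(A) -> (A=3 B=0 C=0)
Step 10: pour(A -> C) -> (A=0 B=0 C=3)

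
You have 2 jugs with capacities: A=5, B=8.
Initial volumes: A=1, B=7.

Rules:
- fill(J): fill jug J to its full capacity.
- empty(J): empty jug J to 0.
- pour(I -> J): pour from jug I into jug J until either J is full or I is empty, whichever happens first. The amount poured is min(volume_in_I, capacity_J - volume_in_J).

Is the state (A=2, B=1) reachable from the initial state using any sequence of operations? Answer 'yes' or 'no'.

Answer: no

Derivation:
BFS explored all 27 reachable states.
Reachable set includes: (0,0), (0,1), (0,2), (0,3), (0,4), (0,5), (0,6), (0,7), (0,8), (1,0), (1,7), (1,8) ...
Target (A=2, B=1) not in reachable set → no.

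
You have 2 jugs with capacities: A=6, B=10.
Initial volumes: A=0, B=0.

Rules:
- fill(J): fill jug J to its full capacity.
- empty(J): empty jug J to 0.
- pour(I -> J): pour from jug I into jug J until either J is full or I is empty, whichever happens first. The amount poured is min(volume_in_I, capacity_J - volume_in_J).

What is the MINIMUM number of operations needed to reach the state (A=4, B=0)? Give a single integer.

BFS from (A=0, B=0). One shortest path:
  1. fill(B) -> (A=0 B=10)
  2. pour(B -> A) -> (A=6 B=4)
  3. empty(A) -> (A=0 B=4)
  4. pour(B -> A) -> (A=4 B=0)
Reached target in 4 moves.

Answer: 4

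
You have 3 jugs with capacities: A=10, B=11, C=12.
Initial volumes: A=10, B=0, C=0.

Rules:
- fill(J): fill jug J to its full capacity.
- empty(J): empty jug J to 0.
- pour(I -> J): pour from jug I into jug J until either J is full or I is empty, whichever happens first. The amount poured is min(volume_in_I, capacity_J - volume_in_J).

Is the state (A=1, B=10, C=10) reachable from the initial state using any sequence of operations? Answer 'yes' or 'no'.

BFS explored all 726 reachable states.
Reachable set includes: (0,0,0), (0,0,1), (0,0,2), (0,0,3), (0,0,4), (0,0,5), (0,0,6), (0,0,7), (0,0,8), (0,0,9), (0,0,10), (0,0,11) ...
Target (A=1, B=10, C=10) not in reachable set → no.

Answer: no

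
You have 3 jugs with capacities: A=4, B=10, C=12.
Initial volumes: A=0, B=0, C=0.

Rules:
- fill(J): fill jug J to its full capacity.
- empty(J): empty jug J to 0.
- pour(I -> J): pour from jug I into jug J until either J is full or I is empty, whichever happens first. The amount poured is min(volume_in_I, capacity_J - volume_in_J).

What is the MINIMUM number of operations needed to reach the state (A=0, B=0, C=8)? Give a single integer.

BFS from (A=0, B=0, C=0). One shortest path:
  1. fill(C) -> (A=0 B=0 C=12)
  2. pour(C -> A) -> (A=4 B=0 C=8)
  3. empty(A) -> (A=0 B=0 C=8)
Reached target in 3 moves.

Answer: 3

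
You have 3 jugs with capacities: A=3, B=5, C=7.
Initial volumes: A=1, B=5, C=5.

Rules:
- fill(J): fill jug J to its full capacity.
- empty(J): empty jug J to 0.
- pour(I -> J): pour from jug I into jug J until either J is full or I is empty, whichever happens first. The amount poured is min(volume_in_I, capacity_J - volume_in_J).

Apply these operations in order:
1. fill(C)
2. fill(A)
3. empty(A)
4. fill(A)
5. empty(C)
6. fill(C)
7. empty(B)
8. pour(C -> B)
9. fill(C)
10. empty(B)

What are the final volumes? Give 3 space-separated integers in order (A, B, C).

Step 1: fill(C) -> (A=1 B=5 C=7)
Step 2: fill(A) -> (A=3 B=5 C=7)
Step 3: empty(A) -> (A=0 B=5 C=7)
Step 4: fill(A) -> (A=3 B=5 C=7)
Step 5: empty(C) -> (A=3 B=5 C=0)
Step 6: fill(C) -> (A=3 B=5 C=7)
Step 7: empty(B) -> (A=3 B=0 C=7)
Step 8: pour(C -> B) -> (A=3 B=5 C=2)
Step 9: fill(C) -> (A=3 B=5 C=7)
Step 10: empty(B) -> (A=3 B=0 C=7)

Answer: 3 0 7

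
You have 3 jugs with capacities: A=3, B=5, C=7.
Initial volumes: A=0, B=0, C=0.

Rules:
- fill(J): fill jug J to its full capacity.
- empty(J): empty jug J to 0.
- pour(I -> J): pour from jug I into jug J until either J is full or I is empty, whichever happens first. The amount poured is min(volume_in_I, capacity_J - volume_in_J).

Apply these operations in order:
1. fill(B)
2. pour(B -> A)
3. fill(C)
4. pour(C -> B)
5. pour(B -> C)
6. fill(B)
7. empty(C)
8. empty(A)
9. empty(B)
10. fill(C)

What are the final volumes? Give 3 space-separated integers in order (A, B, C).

Step 1: fill(B) -> (A=0 B=5 C=0)
Step 2: pour(B -> A) -> (A=3 B=2 C=0)
Step 3: fill(C) -> (A=3 B=2 C=7)
Step 4: pour(C -> B) -> (A=3 B=5 C=4)
Step 5: pour(B -> C) -> (A=3 B=2 C=7)
Step 6: fill(B) -> (A=3 B=5 C=7)
Step 7: empty(C) -> (A=3 B=5 C=0)
Step 8: empty(A) -> (A=0 B=5 C=0)
Step 9: empty(B) -> (A=0 B=0 C=0)
Step 10: fill(C) -> (A=0 B=0 C=7)

Answer: 0 0 7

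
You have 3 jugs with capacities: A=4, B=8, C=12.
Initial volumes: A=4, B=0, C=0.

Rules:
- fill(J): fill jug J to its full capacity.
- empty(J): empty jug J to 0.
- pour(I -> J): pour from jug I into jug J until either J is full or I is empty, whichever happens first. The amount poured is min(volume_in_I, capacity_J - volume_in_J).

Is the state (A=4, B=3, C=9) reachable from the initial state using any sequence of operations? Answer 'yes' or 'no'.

BFS explored all 24 reachable states.
Reachable set includes: (0,0,0), (0,0,4), (0,0,8), (0,0,12), (0,4,0), (0,4,4), (0,4,8), (0,4,12), (0,8,0), (0,8,4), (0,8,8), (0,8,12) ...
Target (A=4, B=3, C=9) not in reachable set → no.

Answer: no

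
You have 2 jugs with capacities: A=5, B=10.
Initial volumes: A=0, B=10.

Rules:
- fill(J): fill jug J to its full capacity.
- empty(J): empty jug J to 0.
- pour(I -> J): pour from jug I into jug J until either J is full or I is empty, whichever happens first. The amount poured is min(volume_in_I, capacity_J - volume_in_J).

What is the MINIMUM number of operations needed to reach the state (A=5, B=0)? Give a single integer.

Answer: 2

Derivation:
BFS from (A=0, B=10). One shortest path:
  1. fill(A) -> (A=5 B=10)
  2. empty(B) -> (A=5 B=0)
Reached target in 2 moves.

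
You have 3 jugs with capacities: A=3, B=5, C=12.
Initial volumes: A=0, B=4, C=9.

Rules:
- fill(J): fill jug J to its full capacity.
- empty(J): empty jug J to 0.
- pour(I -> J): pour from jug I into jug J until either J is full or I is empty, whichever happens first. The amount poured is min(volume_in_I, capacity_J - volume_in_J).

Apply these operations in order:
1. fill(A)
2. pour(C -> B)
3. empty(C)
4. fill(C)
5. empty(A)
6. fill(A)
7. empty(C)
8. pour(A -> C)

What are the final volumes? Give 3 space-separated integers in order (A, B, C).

Step 1: fill(A) -> (A=3 B=4 C=9)
Step 2: pour(C -> B) -> (A=3 B=5 C=8)
Step 3: empty(C) -> (A=3 B=5 C=0)
Step 4: fill(C) -> (A=3 B=5 C=12)
Step 5: empty(A) -> (A=0 B=5 C=12)
Step 6: fill(A) -> (A=3 B=5 C=12)
Step 7: empty(C) -> (A=3 B=5 C=0)
Step 8: pour(A -> C) -> (A=0 B=5 C=3)

Answer: 0 5 3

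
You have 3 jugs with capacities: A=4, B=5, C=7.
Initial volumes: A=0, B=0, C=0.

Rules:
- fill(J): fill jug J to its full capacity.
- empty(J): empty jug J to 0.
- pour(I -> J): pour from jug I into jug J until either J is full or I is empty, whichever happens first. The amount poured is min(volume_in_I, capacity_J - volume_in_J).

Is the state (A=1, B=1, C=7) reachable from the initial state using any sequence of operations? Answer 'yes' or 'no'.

Answer: yes

Derivation:
BFS from (A=0, B=0, C=0):
  1. fill(A) -> (A=4 B=0 C=0)
  2. fill(B) -> (A=4 B=5 C=0)
  3. pour(A -> C) -> (A=0 B=5 C=4)
  4. pour(B -> A) -> (A=4 B=1 C=4)
  5. pour(A -> C) -> (A=1 B=1 C=7)
Target reached → yes.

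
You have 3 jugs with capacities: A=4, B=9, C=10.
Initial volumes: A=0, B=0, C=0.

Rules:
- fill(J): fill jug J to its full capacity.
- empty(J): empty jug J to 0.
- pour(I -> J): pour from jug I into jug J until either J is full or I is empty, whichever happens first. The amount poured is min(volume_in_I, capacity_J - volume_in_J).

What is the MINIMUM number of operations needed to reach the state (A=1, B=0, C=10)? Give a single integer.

Answer: 5

Derivation:
BFS from (A=0, B=0, C=0). One shortest path:
  1. fill(C) -> (A=0 B=0 C=10)
  2. pour(C -> B) -> (A=0 B=9 C=1)
  3. empty(B) -> (A=0 B=0 C=1)
  4. pour(C -> A) -> (A=1 B=0 C=0)
  5. fill(C) -> (A=1 B=0 C=10)
Reached target in 5 moves.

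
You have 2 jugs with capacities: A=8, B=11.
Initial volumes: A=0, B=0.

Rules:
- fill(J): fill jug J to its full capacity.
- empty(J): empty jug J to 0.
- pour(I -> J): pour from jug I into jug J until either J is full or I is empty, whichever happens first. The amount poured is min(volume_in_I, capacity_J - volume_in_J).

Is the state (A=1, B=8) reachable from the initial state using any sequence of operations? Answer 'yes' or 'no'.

Answer: no

Derivation:
BFS explored all 38 reachable states.
Reachable set includes: (0,0), (0,1), (0,2), (0,3), (0,4), (0,5), (0,6), (0,7), (0,8), (0,9), (0,10), (0,11) ...
Target (A=1, B=8) not in reachable set → no.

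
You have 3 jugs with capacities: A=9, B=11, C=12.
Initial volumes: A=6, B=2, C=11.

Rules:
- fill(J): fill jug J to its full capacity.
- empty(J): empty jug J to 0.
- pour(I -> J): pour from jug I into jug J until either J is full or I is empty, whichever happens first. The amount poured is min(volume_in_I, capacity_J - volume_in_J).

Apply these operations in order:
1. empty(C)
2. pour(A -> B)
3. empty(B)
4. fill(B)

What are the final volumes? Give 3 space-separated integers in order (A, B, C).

Step 1: empty(C) -> (A=6 B=2 C=0)
Step 2: pour(A -> B) -> (A=0 B=8 C=0)
Step 3: empty(B) -> (A=0 B=0 C=0)
Step 4: fill(B) -> (A=0 B=11 C=0)

Answer: 0 11 0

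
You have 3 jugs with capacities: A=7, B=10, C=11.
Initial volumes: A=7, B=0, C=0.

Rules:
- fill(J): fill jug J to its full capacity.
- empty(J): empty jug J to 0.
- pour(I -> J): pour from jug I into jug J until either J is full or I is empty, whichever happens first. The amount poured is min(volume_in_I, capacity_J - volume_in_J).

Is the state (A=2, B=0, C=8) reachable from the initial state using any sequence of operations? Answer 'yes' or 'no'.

BFS from (A=7, B=0, C=0):
  1. fill(B) -> (A=7 B=10 C=0)
  2. pour(B -> C) -> (A=7 B=0 C=10)
  3. pour(A -> B) -> (A=0 B=7 C=10)
  4. pour(C -> A) -> (A=7 B=7 C=3)
  5. pour(A -> B) -> (A=4 B=10 C=3)
  6. pour(B -> C) -> (A=4 B=2 C=11)
  7. pour(C -> A) -> (A=7 B=2 C=8)
  8. empty(A) -> (A=0 B=2 C=8)
  9. pour(B -> A) -> (A=2 B=0 C=8)
Target reached → yes.

Answer: yes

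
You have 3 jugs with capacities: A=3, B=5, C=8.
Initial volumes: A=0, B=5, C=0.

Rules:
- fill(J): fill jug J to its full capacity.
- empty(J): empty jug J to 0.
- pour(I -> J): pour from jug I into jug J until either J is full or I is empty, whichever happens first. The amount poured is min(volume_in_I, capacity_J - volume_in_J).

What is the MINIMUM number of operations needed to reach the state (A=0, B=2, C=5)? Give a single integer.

BFS from (A=0, B=5, C=0). One shortest path:
  1. pour(B -> C) -> (A=0 B=0 C=5)
  2. fill(B) -> (A=0 B=5 C=5)
  3. pour(B -> A) -> (A=3 B=2 C=5)
  4. empty(A) -> (A=0 B=2 C=5)
Reached target in 4 moves.

Answer: 4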